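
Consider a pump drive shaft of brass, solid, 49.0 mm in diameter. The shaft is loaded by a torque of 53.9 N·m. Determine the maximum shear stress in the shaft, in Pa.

J = πd⁴/32 = π(0.0490)⁴/32 = 5.660×10^-7 m⁴.
τ_max = T·r/J = 53.90 × 0.0245 / 5.660×10^-7 = 2.333×10^6 Pa.

2.33e6 Pa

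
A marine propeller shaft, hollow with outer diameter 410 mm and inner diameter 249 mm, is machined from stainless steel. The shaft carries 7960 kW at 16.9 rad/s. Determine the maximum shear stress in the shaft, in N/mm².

40.3 N/mm²

ω = 16.9 rad/s, so T = P/ω = 7960×10³ / 16.90 = 471000 N·m.
J = π(d_o⁴ − d_i⁴)/32 = π(0.410⁴ − 0.249⁴)/32 = 2.397×10^-3 m⁴.
τ_max = T·r/J = 471000 × 0.205 / 2.397×10^-3 = 4.029×10^7 Pa.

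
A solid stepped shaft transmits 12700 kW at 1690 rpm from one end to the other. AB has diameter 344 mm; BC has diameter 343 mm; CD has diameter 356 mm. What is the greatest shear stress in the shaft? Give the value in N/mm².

ω = 2π·1690/60 = 177.0 rad/s, so T = P/ω = 12700×10³ / 177.0 = 71760 N·m.
Under the same torque, τ_max = 16T/(πd³) is largest where d is smallest — segment BC (d = 343 mm).
τ_max = 16·71760/(π·(0.343)³) = 9.057×10^6 Pa.

9.06 N/mm²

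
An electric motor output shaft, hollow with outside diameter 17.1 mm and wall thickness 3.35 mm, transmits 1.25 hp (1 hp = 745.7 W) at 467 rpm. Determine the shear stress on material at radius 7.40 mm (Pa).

1.95e7 Pa

ω = 2π·467/60 = 48.90 rad/s, so T = P/ω = 1.25×745.7 / 48.90 = 19.06 N·m.
J = π(d_o⁴ − d_i⁴)/32 = π(0.0171⁴ − 0.0104⁴)/32 = 7.246×10^-9 m⁴.
Shear stress varies linearly with radius: τ = T·r/J = 19.06 × 0.00740 / 7.246×10^-9 = 1.947×10^7 Pa.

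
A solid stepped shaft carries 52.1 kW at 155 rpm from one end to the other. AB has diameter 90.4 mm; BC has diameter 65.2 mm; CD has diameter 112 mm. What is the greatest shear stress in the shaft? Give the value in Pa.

5.90e7 Pa

ω = 2π·155/60 = 16.23 rad/s, so T = P/ω = 52.1×10³ / 16.23 = 3210 N·m.
Under the same torque, τ_max = 16T/(πd³) is largest where d is smallest — segment BC (d = 65.2 mm).
τ_max = 16·3210/(π·(0.0652)³) = 5.898×10^7 Pa.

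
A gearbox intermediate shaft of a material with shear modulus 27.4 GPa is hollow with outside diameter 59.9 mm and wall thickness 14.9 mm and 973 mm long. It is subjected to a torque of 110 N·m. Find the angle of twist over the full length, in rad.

J = π(d_o⁴ − d_i⁴)/32 = π(0.0599⁴ − 0.0301⁴)/32 = 1.183×10^-6 m⁴.
θ = T·L/(G·J) = 110.0 × 0.973 / (27.4×10⁹ × 1.183×10^-6) = 3.301×10^-3 rad.

0.00330 rad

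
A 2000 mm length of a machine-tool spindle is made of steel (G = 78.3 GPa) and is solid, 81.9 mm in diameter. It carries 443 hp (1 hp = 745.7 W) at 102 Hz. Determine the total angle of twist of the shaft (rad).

ω = 2π·102 = 640.9 rad/s, so T = P/ω = 443×745.7 / 640.9 = 515.5 N·m.
J = πd⁴/32 = π(0.0819)⁴/32 = 4.417×10^-6 m⁴.
θ = T·L/(G·J) = 515.5 × 2.00 / (78.3×10⁹ × 4.417×10^-6) = 2.981×10^-3 rad.

0.00298 rad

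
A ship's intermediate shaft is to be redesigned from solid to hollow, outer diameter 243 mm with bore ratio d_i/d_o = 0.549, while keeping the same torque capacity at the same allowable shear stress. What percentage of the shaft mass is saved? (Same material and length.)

Equal τ_max and T ⇒ the solid shaft needs d_s³ = d_o³(1−k⁴), so d_s = 243·(1−0.549⁴)^(1/3) = 235.4 mm.
Area ratio A_h/A_s = d_o²(1−k²)/d_s² = (1−k²)/(1−k⁴)^(2/3) = 0.7444.
Mass saving = 1 − 0.7444 = 25.6 %.

25.6 %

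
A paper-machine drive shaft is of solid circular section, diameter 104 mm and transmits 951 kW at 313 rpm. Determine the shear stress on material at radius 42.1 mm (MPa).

106 MPa

ω = 2π·313/60 = 32.78 rad/s, so T = P/ω = 951×10³ / 32.78 = 29010 N·m.
J = πd⁴/32 = π(0.104)⁴/32 = 1.149×10^-5 m⁴.
Shear stress varies linearly with radius: τ = T·r/J = 29010 × 0.0421 / 1.149×10^-5 = 1.064×10^8 Pa.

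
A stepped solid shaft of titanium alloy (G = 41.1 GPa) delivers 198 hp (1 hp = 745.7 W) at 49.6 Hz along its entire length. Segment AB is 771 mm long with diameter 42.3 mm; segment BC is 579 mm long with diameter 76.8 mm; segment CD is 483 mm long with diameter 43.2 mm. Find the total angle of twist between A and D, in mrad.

46.5 mrad

ω = 2π·49.6 = 311.6 rad/s, so T = P/ω = 198×745.7 / 311.6 = 473.8 N·m.
J_AB = π(0.0423)⁴/32 = 3.14×10^-7 m⁴; J_BC = π(0.0768)⁴/32 = 3.42×10^-6 m⁴; J_CD = π(0.0432)⁴/32 = 3.42×10^-7 m⁴.
θ = (T/G)·Σ L_i/J_i = (473.8/41.1×10⁹)·(0.771/3.14×10^-7 + 0.579/3.42×10^-6 + 0.483/3.42×10^-7) = 0.04651 rad.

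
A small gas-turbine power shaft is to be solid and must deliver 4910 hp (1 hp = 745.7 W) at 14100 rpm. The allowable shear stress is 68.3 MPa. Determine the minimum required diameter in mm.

57.0 mm

ω = 2π·14100/60 = 1477 rad/s, so T = P/ω = 4910×745.7 / 1477 = 2480 N·m.
For a solid shaft τ_max = 16T/(πd³), so d = (16T/(π τ_allow))^(1/3) = (16·2480/(π·6.83×10^7))^(1/3) = 0.05697 m.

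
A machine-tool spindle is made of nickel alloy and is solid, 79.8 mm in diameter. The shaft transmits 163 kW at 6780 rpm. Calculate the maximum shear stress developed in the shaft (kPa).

ω = 2π·6780/60 = 710.0 rad/s, so T = P/ω = 163×10³ / 710.0 = 229.6 N·m.
J = πd⁴/32 = π(0.0798)⁴/32 = 3.981×10^-6 m⁴.
τ_max = T·r/J = 229.6 × 0.0399 / 3.981×10^-6 = 2.301×10^6 Pa.

2300 kPa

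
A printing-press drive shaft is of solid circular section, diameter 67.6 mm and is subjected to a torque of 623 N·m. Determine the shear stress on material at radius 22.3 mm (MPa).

6.78 MPa

J = πd⁴/32 = π(0.0676)⁴/32 = 2.050×10^-6 m⁴.
Shear stress varies linearly with radius: τ = T·r/J = 623.0 × 0.0223 / 2.050×10^-6 = 6.777×10^6 Pa.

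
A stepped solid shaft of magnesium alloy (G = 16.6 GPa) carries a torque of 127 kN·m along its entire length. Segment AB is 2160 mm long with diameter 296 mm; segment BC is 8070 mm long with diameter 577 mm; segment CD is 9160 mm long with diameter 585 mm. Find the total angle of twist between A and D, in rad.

J_AB = π(0.296)⁴/32 = 7.54×10^-4 m⁴; J_BC = π(0.577)⁴/32 = 0.0109 m⁴; J_CD = π(0.585)⁴/32 = 0.0115 m⁴.
θ = (T/G)·Σ L_i/J_i = (127000/16.6×10⁹)·(2.16/7.54×10^-4 + 8.07/0.0109 + 9.16/0.0115) = 0.03370 rad.

0.0337 rad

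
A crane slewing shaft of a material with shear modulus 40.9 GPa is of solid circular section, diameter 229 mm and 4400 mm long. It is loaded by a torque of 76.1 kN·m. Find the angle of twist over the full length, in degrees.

1.74°

J = πd⁴/32 = π(0.229)⁴/32 = 2.700×10^-4 m⁴.
θ = T·L/(G·J) = 76100 × 4.40 / (40.9×10⁹ × 2.700×10^-4) = 0.03032 rad.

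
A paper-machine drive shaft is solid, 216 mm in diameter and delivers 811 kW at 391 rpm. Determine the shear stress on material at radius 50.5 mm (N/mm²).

ω = 2π·391/60 = 40.95 rad/s, so T = P/ω = 811×10³ / 40.95 = 19810 N·m.
J = πd⁴/32 = π(0.216)⁴/32 = 2.137×10^-4 m⁴.
Shear stress varies linearly with radius: τ = T·r/J = 19810 × 0.0505 / 2.137×10^-4 = 4.680×10^6 Pa.

4.68 N/mm²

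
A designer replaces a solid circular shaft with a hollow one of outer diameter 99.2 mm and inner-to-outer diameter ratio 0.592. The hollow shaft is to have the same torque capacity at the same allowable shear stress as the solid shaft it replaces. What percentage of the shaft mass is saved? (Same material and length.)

29.1 %

Equal τ_max and T ⇒ the solid shaft needs d_s³ = d_o³(1−k⁴), so d_s = 99.2·(1−0.592⁴)^(1/3) = 94.96 mm.
Area ratio A_h/A_s = d_o²(1−k²)/d_s² = (1−k²)/(1−k⁴)^(2/3) = 0.7088.
Mass saving = 1 − 0.7088 = 29.1 %.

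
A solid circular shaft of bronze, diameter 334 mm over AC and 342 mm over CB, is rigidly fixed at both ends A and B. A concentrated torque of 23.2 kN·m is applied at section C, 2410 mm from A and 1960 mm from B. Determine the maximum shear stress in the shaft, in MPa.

1.70 MPa

Compatibility: T_A·a/J_AC = T_B·b/J_CB with T_A + T_B = T₀.
J_AC = 1.22×10^-3 m⁴, J_CB = 1.34×10^-3 m⁴, so T_A = T₀·(J_AC/a)/((J_AC/a)+(J_CB/b)) = 9865 N·m, T_B = 13330 N·m.
τ in each portion: τ_AC = 1.35×10^6 Pa, τ_CB = 1.70×10^6 Pa; maximum is in CB.
τ_max = T_CB·r/J = 13330·0.171/1.34×10^-3 = 1.698×10^6 Pa.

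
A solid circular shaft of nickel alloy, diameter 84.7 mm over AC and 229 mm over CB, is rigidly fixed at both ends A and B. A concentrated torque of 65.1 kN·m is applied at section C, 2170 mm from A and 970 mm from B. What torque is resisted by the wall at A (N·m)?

Compatibility: T_A·a/J_AC = T_B·b/J_CB with T_A + T_B = T₀.
J_AC = 5.05×10^-6 m⁴, J_CB = 2.70×10^-4 m⁴, so T_A = T₀·(J_AC/a)/((J_AC/a)+(J_CB/b)) = 540.1 N·m, T_B = 64560 N·m.

540 N·m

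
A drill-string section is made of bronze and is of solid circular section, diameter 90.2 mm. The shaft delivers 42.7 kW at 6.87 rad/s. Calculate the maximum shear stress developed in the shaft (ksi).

ω = 6.87 rad/s, so T = P/ω = 42.7×10³ / 6.870 = 6215 N·m.
J = πd⁴/32 = π(0.0902)⁴/32 = 6.499×10^-6 m⁴.
τ_max = T·r/J = 6215 × 0.0451 / 6.499×10^-6 = 4.313×10^7 Pa.

6.26 ksi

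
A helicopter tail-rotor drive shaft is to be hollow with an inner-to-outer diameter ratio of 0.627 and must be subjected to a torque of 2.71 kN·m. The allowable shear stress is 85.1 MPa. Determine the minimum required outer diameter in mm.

57.7 mm

For a hollow shaft with d_i/d_o = 0.627: τ_max = 16T/(π d_o³ (1−k⁴)), so d_o = [16T/(π τ_allow (1−k⁴))]^(1/3) = [16·2710/(π·8.51×10^7·0.8454)]^(1/3) = 0.05767 m.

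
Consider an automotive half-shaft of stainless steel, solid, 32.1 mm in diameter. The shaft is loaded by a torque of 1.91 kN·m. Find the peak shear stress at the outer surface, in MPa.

294 MPa

J = πd⁴/32 = π(0.0321)⁴/32 = 1.042×10^-7 m⁴.
τ_max = T·r/J = 1910 × 0.0161 / 1.042×10^-7 = 2.941×10^8 Pa.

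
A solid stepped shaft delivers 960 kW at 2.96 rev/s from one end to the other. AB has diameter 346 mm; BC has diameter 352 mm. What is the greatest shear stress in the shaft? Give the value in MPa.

ω = 2π·2.96 = 18.60 rad/s, so T = P/ω = 960×10³ / 18.60 = 51620 N·m.
Under the same torque, τ_max = 16T/(πd³) is largest where d is smallest — segment AB (d = 346 mm).
τ_max = 16·51620/(π·(0.346)³) = 6.347×10^6 Pa.

6.35 MPa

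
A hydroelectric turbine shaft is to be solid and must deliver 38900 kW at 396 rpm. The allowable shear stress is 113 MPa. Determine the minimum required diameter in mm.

348 mm

ω = 2π·396/60 = 41.47 rad/s, so T = P/ω = 38900×10³ / 41.47 = 938000 N·m.
For a solid shaft τ_max = 16T/(πd³), so d = (16T/(π τ_allow))^(1/3) = (16·938000/(π·1.13×10^8))^(1/3) = 0.3484 m.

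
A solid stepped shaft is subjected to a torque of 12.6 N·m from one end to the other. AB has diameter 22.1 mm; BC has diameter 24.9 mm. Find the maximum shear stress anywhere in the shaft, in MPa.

5.95 MPa

Under the same torque, τ_max = 16T/(πd³) is largest where d is smallest — segment AB (d = 22.1 mm).
τ_max = 16·12.60/(π·(0.0221)³) = 5.945×10^6 Pa.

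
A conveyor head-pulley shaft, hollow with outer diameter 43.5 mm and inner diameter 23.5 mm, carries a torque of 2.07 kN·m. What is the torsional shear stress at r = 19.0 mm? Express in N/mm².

J = π(d_o⁴ − d_i⁴)/32 = π(0.0435⁴ − 0.0235⁴)/32 = 3.216×10^-7 m⁴.
Shear stress varies linearly with radius: τ = T·r/J = 2070 × 0.0190 / 3.216×10^-7 = 1.223×10^8 Pa.

122 N/mm²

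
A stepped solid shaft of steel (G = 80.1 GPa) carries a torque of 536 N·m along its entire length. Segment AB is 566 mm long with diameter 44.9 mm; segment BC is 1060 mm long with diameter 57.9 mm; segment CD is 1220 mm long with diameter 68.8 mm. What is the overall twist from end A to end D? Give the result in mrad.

J_AB = π(0.0449)⁴/32 = 3.99×10^-7 m⁴; J_BC = π(0.0579)⁴/32 = 1.10×10^-6 m⁴; J_CD = π(0.0688)⁴/32 = 2.20×10^-6 m⁴.
θ = (T/G)·Σ L_i/J_i = (536.0/80.1×10⁹)·(0.566/3.99×10^-7 + 1.06/1.10×10^-6 + 1.22/2.20×10^-6) = 0.01963 rad.

19.6 mrad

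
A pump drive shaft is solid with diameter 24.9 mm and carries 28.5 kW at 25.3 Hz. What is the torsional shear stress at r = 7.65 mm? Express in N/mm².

ω = 2π·25.3 = 159.0 rad/s, so T = P/ω = 28.5×10³ / 159.0 = 179.3 N·m.
J = πd⁴/32 = π(0.0249)⁴/32 = 3.774×10^-8 m⁴.
Shear stress varies linearly with radius: τ = T·r/J = 179.3 × 0.00765 / 3.774×10^-8 = 3.634×10^7 Pa.

36.3 N/mm²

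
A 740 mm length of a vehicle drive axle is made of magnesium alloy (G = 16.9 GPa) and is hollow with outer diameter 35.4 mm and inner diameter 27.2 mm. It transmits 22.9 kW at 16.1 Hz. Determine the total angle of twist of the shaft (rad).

0.0987 rad

ω = 2π·16.1 = 101.2 rad/s, so T = P/ω = 22.9×10³ / 101.2 = 226.4 N·m.
J = π(d_o⁴ − d_i⁴)/32 = π(0.0354⁴ − 0.0272⁴)/32 = 1.004×10^-7 m⁴.
θ = T·L/(G·J) = 226.4 × 0.740 / (16.9×10⁹ × 1.004×10^-7) = 0.09869 rad.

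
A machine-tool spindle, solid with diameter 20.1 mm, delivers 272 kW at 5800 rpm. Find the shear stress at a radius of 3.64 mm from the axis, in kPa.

102000 kPa

ω = 2π·5800/60 = 607.4 rad/s, so T = P/ω = 272×10³ / 607.4 = 447.8 N·m.
J = πd⁴/32 = π(0.0201)⁴/32 = 1.602×10^-8 m⁴.
Shear stress varies linearly with radius: τ = T·r/J = 447.8 × 0.00364 / 1.602×10^-8 = 1.017×10^8 Pa.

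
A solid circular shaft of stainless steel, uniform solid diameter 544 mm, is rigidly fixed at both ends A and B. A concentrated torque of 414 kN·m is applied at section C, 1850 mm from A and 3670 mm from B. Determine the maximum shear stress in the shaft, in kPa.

With uniform GJ and both ends fixed, compatibility θ_AC = θ_CB gives T_A·a = T_B·b, together with T_A + T_B = T₀.
T_A = T₀·b/(a+b) = 414000·3670/5520 = 275200 N·m; T_B = 138800 N·m.
τ in each portion: τ_AC = 8.71×10^6 Pa, τ_CB = 4.39×10^6 Pa; maximum is in AC.
τ_max = T_AC·r/J = 275200·0.272/8.60×10^-3 = 8.708×10^6 Pa.

8710 kPa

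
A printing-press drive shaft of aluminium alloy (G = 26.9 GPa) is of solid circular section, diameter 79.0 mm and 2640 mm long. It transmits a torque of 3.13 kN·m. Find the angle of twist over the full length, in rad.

J = πd⁴/32 = π(0.0790)⁴/32 = 3.824×10^-6 m⁴.
θ = T·L/(G·J) = 3130 × 2.64 / (26.9×10⁹ × 3.824×10^-6) = 0.08033 rad.

0.0803 rad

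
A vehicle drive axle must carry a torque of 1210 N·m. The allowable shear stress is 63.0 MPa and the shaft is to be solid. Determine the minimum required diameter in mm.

For a solid shaft τ_max = 16T/(πd³), so d = (16T/(π τ_allow))^(1/3) = (16·1210/(π·6.30×10^7))^(1/3) = 0.04608 m.

46.1 mm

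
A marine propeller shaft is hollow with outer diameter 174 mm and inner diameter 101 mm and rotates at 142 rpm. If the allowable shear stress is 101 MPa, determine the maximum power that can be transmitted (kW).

1380 kW

J = π(d_o⁴ − d_i⁴)/32 = π(0.174⁴ − 0.101⁴)/32 = 7.977×10^-5 m⁴.
T_max = τ_allow·J/r = 1.01×10^8 × 7.977×10^-5 / 0.0870 = 92610 N·m.
ω = 2π·142/60 = 14.87 rad/s, so P_max = T_max·ω = 1.377×10^6 W.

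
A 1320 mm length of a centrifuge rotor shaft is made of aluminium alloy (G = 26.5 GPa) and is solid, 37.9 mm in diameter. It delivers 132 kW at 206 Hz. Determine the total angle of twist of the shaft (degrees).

ω = 2π·206 = 1294 rad/s, so T = P/ω = 132×10³ / 1294 = 102.0 N·m.
J = πd⁴/32 = π(0.0379)⁴/32 = 2.026×10^-7 m⁴.
θ = T·L/(G·J) = 102.0 × 1.32 / (26.5×10⁹ × 2.026×10^-7) = 0.02508 rad.

1.44°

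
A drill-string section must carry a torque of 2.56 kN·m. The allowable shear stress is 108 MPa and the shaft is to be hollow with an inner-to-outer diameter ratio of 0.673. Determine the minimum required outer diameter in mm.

53.4 mm

For a hollow shaft with d_i/d_o = 0.673: τ_max = 16T/(π d_o³ (1−k⁴)), so d_o = [16T/(π τ_allow (1−k⁴))]^(1/3) = [16·2560/(π·1.08×10^8·0.7949)]^(1/3) = 0.05335 m.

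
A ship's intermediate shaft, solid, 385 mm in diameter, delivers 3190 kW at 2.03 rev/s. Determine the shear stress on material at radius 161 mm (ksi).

2.71 ksi

ω = 2π·2.03 = 12.75 rad/s, so T = P/ω = 3190×10³ / 12.75 = 250100 N·m.
J = πd⁴/32 = π(0.385)⁴/32 = 2.157×10^-3 m⁴.
Shear stress varies linearly with radius: τ = T·r/J = 250100 × 0.161 / 2.157×10^-3 = 1.867×10^7 Pa.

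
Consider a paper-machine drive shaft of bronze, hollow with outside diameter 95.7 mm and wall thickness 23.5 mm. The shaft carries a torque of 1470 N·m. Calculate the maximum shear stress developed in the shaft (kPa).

J = π(d_o⁴ − d_i⁴)/32 = π(0.0957⁴ − 0.0487⁴)/32 = 7.682×10^-6 m⁴.
τ_max = T·r/J = 1470 × 0.0479 / 7.682×10^-6 = 9.156×10^6 Pa.

9160 kPa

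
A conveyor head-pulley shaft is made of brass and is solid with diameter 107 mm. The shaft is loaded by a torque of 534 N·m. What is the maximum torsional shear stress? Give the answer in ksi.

0.322 ksi

J = πd⁴/32 = π(0.107)⁴/32 = 1.287×10^-5 m⁴.
τ_max = T·r/J = 534.0 × 0.0535 / 1.287×10^-5 = 2.220×10^6 Pa.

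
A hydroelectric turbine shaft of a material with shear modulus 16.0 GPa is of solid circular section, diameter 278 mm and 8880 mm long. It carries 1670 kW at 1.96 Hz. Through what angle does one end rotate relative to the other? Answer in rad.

ω = 2π·1.96 = 12.32 rad/s, so T = P/ω = 1670×10³ / 12.32 = 135600 N·m.
J = πd⁴/32 = π(0.278)⁴/32 = 5.864×10^-4 m⁴.
θ = T·L/(G·J) = 135600 × 8.88 / (16.0×10⁹ × 5.864×10^-4) = 0.1283 rad.

0.128 rad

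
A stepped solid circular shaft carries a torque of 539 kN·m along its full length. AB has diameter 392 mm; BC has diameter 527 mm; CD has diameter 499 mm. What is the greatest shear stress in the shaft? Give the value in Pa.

4.56e7 Pa

Under the same torque, τ_max = 16T/(πd³) is largest where d is smallest — segment AB (d = 392 mm).
τ_max = 16·539000/(π·(0.392)³) = 4.557×10^7 Pa.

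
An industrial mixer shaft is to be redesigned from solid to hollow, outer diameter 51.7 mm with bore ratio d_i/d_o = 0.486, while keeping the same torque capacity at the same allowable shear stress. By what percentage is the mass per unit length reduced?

20.6 %

Equal τ_max and T ⇒ the solid shaft needs d_s³ = d_o³(1−k⁴), so d_s = 51.7·(1−0.486⁴)^(1/3) = 50.72 mm.
Area ratio A_h/A_s = d_o²(1−k²)/d_s² = (1−k²)/(1−k⁴)^(2/3) = 0.7936.
Mass saving = 1 − 0.7936 = 20.6 %.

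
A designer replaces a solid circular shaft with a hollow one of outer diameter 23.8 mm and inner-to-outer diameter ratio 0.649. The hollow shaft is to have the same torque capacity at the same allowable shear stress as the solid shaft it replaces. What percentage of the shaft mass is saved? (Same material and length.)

Equal τ_max and T ⇒ the solid shaft needs d_s³ = d_o³(1−k⁴), so d_s = 23.8·(1−0.649⁴)^(1/3) = 22.30 mm.
Area ratio A_h/A_s = d_o²(1−k²)/d_s² = (1−k²)/(1−k⁴)^(2/3) = 0.6593.
Mass saving = 1 − 0.6593 = 34.1 %.

34.1 %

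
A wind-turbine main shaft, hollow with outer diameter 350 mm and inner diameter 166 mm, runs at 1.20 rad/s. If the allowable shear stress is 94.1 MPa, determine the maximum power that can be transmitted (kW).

903 kW

J = π(d_o⁴ − d_i⁴)/32 = π(0.350⁴ − 0.166⁴)/32 = 1.399×10^-3 m⁴.
T_max = τ_allow·J/r = 9.41×10^7 × 1.399×10^-3 / 0.175 = 752100 N·m.
ω = 1.20 rad/s, so P_max = T_max·ω = 9.025×10^5 W.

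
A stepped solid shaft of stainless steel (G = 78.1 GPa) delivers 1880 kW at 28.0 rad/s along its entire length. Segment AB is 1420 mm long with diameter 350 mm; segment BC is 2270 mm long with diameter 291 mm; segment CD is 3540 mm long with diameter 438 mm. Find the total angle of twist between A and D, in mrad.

ω = 28.0 rad/s, so T = P/ω = 1880×10³ / 28.00 = 67140 N·m.
J_AB = π(0.350)⁴/32 = 1.47×10^-3 m⁴; J_BC = π(0.291)⁴/32 = 7.04×10^-4 m⁴; J_CD = π(0.438)⁴/32 = 3.61×10^-3 m⁴.
θ = (T/G)·Σ L_i/J_i = (67140/78.1×10⁹)·(1.42/1.47×10^-3 + 2.27/7.04×10^-4 + 3.54/3.61×10^-3) = 4.443×10^-3 rad.

4.44 mrad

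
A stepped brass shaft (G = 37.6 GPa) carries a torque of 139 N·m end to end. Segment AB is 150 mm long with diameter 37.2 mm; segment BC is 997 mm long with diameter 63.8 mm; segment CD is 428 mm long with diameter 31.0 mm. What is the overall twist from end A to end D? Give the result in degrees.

1.30°

J_AB = π(0.0372)⁴/32 = 1.88×10^-7 m⁴; J_BC = π(0.0638)⁴/32 = 1.63×10^-6 m⁴; J_CD = π(0.0310)⁴/32 = 9.07×10^-8 m⁴.
θ = (T/G)·Σ L_i/J_i = (139.0/37.6×10⁹)·(0.150/1.88×10^-7 + 0.997/1.63×10^-6 + 0.428/9.07×10^-8) = 0.02267 rad.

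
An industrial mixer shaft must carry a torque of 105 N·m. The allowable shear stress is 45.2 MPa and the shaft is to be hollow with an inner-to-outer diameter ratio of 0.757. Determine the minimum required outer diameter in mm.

For a hollow shaft with d_i/d_o = 0.757: τ_max = 16T/(π d_o³ (1−k⁴)), so d_o = [16T/(π τ_allow (1−k⁴))]^(1/3) = [16·105.0/(π·4.52×10^7·0.6716)]^(1/3) = 0.02602 m.

26.0 mm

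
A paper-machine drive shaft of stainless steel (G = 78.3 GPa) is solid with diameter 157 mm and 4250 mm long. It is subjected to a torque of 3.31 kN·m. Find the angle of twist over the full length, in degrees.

J = πd⁴/32 = π(0.157)⁴/32 = 5.965×10^-5 m⁴.
θ = T·L/(G·J) = 3310 × 4.25 / (78.3×10⁹ × 5.965×10^-5) = 3.012×10^-3 rad.

0.173°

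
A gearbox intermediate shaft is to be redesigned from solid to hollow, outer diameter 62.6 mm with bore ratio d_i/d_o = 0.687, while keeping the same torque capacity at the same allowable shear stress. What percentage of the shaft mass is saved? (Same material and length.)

Equal τ_max and T ⇒ the solid shaft needs d_s³ = d_o³(1−k⁴), so d_s = 62.6·(1−0.687⁴)^(1/3) = 57.56 mm.
Area ratio A_h/A_s = d_o²(1−k²)/d_s² = (1−k²)/(1−k⁴)^(2/3) = 0.6246.
Mass saving = 1 − 0.6246 = 37.5 %.

37.5 %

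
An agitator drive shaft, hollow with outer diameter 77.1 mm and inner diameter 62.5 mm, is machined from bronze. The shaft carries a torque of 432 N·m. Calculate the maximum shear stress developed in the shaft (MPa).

J = π(d_o⁴ − d_i⁴)/32 = π(0.0771⁴ − 0.0625⁴)/32 = 1.971×10^-6 m⁴.
τ_max = T·r/J = 432.0 × 0.0385 / 1.971×10^-6 = 8.449×10^6 Pa.

8.45 MPa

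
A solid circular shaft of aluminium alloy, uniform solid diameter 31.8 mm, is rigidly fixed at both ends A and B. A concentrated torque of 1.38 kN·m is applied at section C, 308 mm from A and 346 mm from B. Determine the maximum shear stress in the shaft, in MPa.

With uniform GJ and both ends fixed, compatibility θ_AC = θ_CB gives T_A·a = T_B·b, together with T_A + T_B = T₀.
T_A = T₀·b/(a+b) = 1380·346/654.0 = 730.1 N·m; T_B = 649.9 N·m.
τ in each portion: τ_AC = 1.16×10^8 Pa, τ_CB = 1.03×10^8 Pa; maximum is in AC.
τ_max = T_AC·r/J = 730.1·0.0159/1.00×10^-7 = 1.156×10^8 Pa.

116 MPa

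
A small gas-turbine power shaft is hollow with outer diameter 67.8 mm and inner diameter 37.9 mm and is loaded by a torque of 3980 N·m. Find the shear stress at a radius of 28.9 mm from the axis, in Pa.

J = π(d_o⁴ − d_i⁴)/32 = π(0.0678⁴ − 0.0379⁴)/32 = 1.872×10^-6 m⁴.
Shear stress varies linearly with radius: τ = T·r/J = 3980 × 0.0289 / 1.872×10^-6 = 6.144×10^7 Pa.

6.14e7 Pa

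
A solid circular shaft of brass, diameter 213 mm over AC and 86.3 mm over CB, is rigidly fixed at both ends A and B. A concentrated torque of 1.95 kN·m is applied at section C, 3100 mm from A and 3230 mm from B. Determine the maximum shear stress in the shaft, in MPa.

Compatibility: T_A·a/J_AC = T_B·b/J_CB with T_A + T_B = T₀.
J_AC = 2.02×10^-4 m⁴, J_CB = 5.45×10^-6 m⁴, so T_A = T₀·(J_AC/a)/((J_AC/a)+(J_CB/b)) = 1901 N·m, T_B = 49.16 N·m.
τ in each portion: τ_AC = 1.00×10^6 Pa, τ_CB = 3.90×10^5 Pa; maximum is in AC.
τ_max = T_AC·r/J = 1901·0.106/2.02×10^-4 = 1.002×10^6 Pa.

1.00 MPa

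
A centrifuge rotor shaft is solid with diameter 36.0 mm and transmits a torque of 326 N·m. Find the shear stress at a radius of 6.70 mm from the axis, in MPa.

J = πd⁴/32 = π(0.0360)⁴/32 = 1.649×10^-7 m⁴.
Shear stress varies linearly with radius: τ = T·r/J = 326.0 × 0.00670 / 1.649×10^-7 = 1.325×10^7 Pa.

13.2 MPa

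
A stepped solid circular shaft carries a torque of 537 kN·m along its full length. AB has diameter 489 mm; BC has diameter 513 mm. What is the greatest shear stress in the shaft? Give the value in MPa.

Under the same torque, τ_max = 16T/(πd³) is largest where d is smallest — segment AB (d = 489 mm).
τ_max = 16·537000/(π·(0.489)³) = 2.339×10^7 Pa.

23.4 MPa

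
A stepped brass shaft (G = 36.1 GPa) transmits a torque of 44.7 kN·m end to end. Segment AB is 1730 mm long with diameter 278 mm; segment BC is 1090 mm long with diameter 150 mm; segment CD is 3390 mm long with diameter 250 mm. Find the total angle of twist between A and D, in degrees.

2.39°

J_AB = π(0.278)⁴/32 = 5.86×10^-4 m⁴; J_BC = π(0.150)⁴/32 = 4.97×10^-5 m⁴; J_CD = π(0.250)⁴/32 = 3.83×10^-4 m⁴.
θ = (T/G)·Σ L_i/J_i = (44700/36.1×10⁹)·(1.73/5.86×10^-4 + 1.09/4.97×10^-5 + 3.39/3.83×10^-4) = 0.04175 rad.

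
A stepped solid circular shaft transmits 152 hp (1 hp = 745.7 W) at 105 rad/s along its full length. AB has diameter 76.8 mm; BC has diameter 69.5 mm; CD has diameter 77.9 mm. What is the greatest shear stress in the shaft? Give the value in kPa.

16400 kPa

ω = 105 rad/s, so T = P/ω = 152×745.7 / 105.0 = 1079 N·m.
Under the same torque, τ_max = 16T/(πd³) is largest where d is smallest — segment BC (d = 69.5 mm).
τ_max = 16·1079/(π·(0.0695)³) = 1.638×10^7 Pa.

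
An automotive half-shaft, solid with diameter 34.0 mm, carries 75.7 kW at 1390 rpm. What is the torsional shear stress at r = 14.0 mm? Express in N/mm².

ω = 2π·1390/60 = 145.6 rad/s, so T = P/ω = 75.7×10³ / 145.6 = 520.1 N·m.
J = πd⁴/32 = π(0.0340)⁴/32 = 1.312×10^-7 m⁴.
Shear stress varies linearly with radius: τ = T·r/J = 520.1 × 0.0140 / 1.312×10^-7 = 5.550×10^7 Pa.

55.5 N/mm²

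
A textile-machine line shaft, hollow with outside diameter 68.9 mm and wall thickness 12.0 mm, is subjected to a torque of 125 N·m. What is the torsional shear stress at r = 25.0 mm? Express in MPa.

1.72 MPa

J = π(d_o⁴ − d_i⁴)/32 = π(0.0689⁴ − 0.0449⁴)/32 = 1.813×10^-6 m⁴.
Shear stress varies linearly with radius: τ = T·r/J = 125.0 × 0.0250 / 1.813×10^-6 = 1.723×10^6 Pa.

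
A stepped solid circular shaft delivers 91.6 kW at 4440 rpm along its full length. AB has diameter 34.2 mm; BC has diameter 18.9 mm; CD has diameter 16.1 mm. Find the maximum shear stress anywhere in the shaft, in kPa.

240000 kPa

ω = 2π·4440/60 = 465.0 rad/s, so T = P/ω = 91.6×10³ / 465.0 = 197.0 N·m.
Under the same torque, τ_max = 16T/(πd³) is largest where d is smallest — segment CD (d = 16.1 mm).
τ_max = 16·197.0/(π·(0.0161)³) = 2.404×10^8 Pa.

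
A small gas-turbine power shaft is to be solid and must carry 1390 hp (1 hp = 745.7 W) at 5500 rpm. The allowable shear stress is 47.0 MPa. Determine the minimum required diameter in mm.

58.0 mm

ω = 2π·5500/60 = 576.0 rad/s, so T = P/ω = 1390×745.7 / 576.0 = 1800 N·m.
For a solid shaft τ_max = 16T/(πd³), so d = (16T/(π τ_allow))^(1/3) = (16·1800/(π·4.70×10^7))^(1/3) = 0.05799 m.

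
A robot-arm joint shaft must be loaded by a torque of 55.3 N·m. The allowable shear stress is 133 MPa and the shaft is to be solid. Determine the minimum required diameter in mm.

12.8 mm

For a solid shaft τ_max = 16T/(πd³), so d = (16T/(π τ_allow))^(1/3) = (16·55.30/(π·1.33×10^8))^(1/3) = 0.01284 m.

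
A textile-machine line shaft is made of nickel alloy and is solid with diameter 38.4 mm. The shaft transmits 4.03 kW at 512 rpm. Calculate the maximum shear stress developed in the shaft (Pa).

6.76e6 Pa

ω = 2π·512/60 = 53.62 rad/s, so T = P/ω = 4.03×10³ / 53.62 = 75.16 N·m.
J = πd⁴/32 = π(0.0384)⁴/32 = 2.135×10^-7 m⁴.
τ_max = T·r/J = 75.16 × 0.0192 / 2.135×10^-7 = 6.761×10^6 Pa.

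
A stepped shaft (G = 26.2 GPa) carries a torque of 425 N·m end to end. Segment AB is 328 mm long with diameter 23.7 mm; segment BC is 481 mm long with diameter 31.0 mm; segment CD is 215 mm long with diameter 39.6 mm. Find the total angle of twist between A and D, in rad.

J_AB = π(0.0237)⁴/32 = 3.10×10^-8 m⁴; J_BC = π(0.0310)⁴/32 = 9.07×10^-8 m⁴; J_CD = π(0.0396)⁴/32 = 2.41×10^-7 m⁴.
θ = (T/G)·Σ L_i/J_i = (425.0/26.2×10⁹)·(0.328/3.10×10^-8 + 0.481/9.07×10^-8 + 0.215/2.41×10^-7) = 0.2723 rad.

0.272 rad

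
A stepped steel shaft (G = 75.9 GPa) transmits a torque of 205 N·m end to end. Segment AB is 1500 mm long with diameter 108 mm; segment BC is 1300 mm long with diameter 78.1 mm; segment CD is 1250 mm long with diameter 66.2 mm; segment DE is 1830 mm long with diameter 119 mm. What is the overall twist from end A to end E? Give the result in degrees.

0.189°

J_AB = π(0.108)⁴/32 = 1.34×10^-5 m⁴; J_BC = π(0.0781)⁴/32 = 3.65×10^-6 m⁴; J_CD = π(0.0662)⁴/32 = 1.89×10^-6 m⁴; J_DE = π(0.119)⁴/32 = 1.97×10^-5 m⁴.
θ = (T/G)·Σ L_i/J_i = (205.0/75.9×10⁹)·(1.50/1.34×10^-5 + 1.30/3.65×10^-6 + 1.25/1.89×10^-6 + 1.83/1.97×10^-5) = 3.306×10^-3 rad.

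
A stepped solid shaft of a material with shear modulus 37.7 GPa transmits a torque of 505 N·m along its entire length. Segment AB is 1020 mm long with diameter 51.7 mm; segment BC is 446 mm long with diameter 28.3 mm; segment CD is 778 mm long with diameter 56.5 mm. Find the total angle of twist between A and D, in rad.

J_AB = π(0.0517)⁴/32 = 7.01×10^-7 m⁴; J_BC = π(0.0283)⁴/32 = 6.30×10^-8 m⁴; J_CD = π(0.0565)⁴/32 = 1.00×10^-6 m⁴.
θ = (T/G)·Σ L_i/J_i = (505.0/37.7×10⁹)·(1.02/7.01×10^-7 + 0.446/6.30×10^-8 + 0.778/1.00×10^-6) = 0.1248 rad.

0.125 rad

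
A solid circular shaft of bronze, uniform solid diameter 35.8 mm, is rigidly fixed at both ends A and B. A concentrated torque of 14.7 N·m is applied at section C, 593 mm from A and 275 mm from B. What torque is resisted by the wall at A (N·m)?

With uniform GJ and both ends fixed, compatibility θ_AC = θ_CB gives T_A·a = T_B·b, together with T_A + T_B = T₀.
T_A = T₀·b/(a+b) = 14.70·275/868.0 = 4.657 N·m; T_B = 10.04 N·m.

4.66 N·m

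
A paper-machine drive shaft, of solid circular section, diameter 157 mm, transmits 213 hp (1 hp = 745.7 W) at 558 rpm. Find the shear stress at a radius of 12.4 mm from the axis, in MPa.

ω = 2π·558/60 = 58.43 rad/s, so T = P/ω = 213×745.7 / 58.43 = 2718 N·m.
J = πd⁴/32 = π(0.157)⁴/32 = 5.965×10^-5 m⁴.
Shear stress varies linearly with radius: τ = T·r/J = 2718 × 0.0124 / 5.965×10^-5 = 5.651×10^5 Pa.

0.565 MPa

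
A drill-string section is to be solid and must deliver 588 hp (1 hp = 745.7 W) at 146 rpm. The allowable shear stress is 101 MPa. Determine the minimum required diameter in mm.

ω = 2π·146/60 = 15.29 rad/s, so T = P/ω = 588×745.7 / 15.29 = 28680 N·m.
For a solid shaft τ_max = 16T/(πd³), so d = (16T/(π τ_allow))^(1/3) = (16·28680/(π·1.01×10^8))^(1/3) = 0.1131 m.

113 mm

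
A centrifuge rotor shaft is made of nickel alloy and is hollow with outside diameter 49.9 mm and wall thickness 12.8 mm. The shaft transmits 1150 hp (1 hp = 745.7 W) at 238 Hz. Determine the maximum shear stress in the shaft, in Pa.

ω = 2π·238 = 1495 rad/s, so T = P/ω = 1150×745.7 / 1495 = 573.5 N·m.
J = π(d_o⁴ − d_i⁴)/32 = π(0.0499⁴ − 0.0243⁴)/32 = 5.745×10^-7 m⁴.
τ_max = T·r/J = 573.5 × 0.0249 / 5.745×10^-7 = 2.491×10^7 Pa.

2.49e7 Pa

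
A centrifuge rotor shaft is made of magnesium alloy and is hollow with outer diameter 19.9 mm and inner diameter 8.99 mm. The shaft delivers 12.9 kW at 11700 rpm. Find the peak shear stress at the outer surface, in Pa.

ω = 2π·11700/60 = 1225 rad/s, so T = P/ω = 12.9×10³ / 1225 = 10.53 N·m.
J = π(d_o⁴ − d_i⁴)/32 = π(0.0199⁴ − 0.00899⁴)/32 = 1.475×10^-8 m⁴.
τ_max = T·r/J = 10.53 × 0.00995 / 1.475×10^-8 = 7.100×10^6 Pa.

7.10e6 Pa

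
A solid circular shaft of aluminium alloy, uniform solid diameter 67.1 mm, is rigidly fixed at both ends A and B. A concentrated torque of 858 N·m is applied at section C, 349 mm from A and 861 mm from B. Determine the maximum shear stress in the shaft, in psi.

With uniform GJ and both ends fixed, compatibility θ_AC = θ_CB gives T_A·a = T_B·b, together with T_A + T_B = T₀.
T_A = T₀·b/(a+b) = 858.0·861/1210 = 610.5 N·m; T_B = 247.5 N·m.
τ in each portion: τ_AC = 1.03×10^7 Pa, τ_CB = 4.17×10^6 Pa; maximum is in AC.
τ_max = T_AC·r/J = 610.5·0.0335/1.99×10^-6 = 1.029×10^7 Pa.

1490 psi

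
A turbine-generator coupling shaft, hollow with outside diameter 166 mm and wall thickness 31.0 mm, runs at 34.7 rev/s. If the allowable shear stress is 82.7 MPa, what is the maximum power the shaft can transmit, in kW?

J = π(d_o⁴ − d_i⁴)/32 = π(0.166⁴ − 0.104⁴)/32 = 6.306×10^-5 m⁴.
T_max = τ_allow·J/r = 8.27×10^7 × 6.306×10^-5 / 0.0830 = 62830 N·m.
ω = 2π·34.7 = 218.0 rad/s, so P_max = T_max·ω = 1.370×10^7 W.

13700 kW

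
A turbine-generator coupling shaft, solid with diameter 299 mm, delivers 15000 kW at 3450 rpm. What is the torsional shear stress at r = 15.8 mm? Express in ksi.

ω = 2π·3450/60 = 361.3 rad/s, so T = P/ω = 15000×10³ / 361.3 = 41520 N·m.
J = πd⁴/32 = π(0.299)⁴/32 = 7.847×10^-4 m⁴.
Shear stress varies linearly with radius: τ = T·r/J = 41520 × 0.0158 / 7.847×10^-4 = 8.360×10^5 Pa.

0.121 ksi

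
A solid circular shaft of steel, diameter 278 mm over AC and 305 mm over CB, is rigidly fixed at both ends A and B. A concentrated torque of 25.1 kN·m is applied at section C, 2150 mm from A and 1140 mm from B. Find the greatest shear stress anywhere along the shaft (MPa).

3.30 MPa

Compatibility: T_A·a/J_AC = T_B·b/J_CB with T_A + T_B = T₀.
J_AC = 5.86×10^-4 m⁴, J_CB = 8.50×10^-4 m⁴, so T_A = T₀·(J_AC/a)/((J_AC/a)+(J_CB/b)) = 6725 N·m, T_B = 18380 N·m.
τ in each portion: τ_AC = 1.59×10^6 Pa, τ_CB = 3.30×10^6 Pa; maximum is in CB.
τ_max = T_CB·r/J = 18380·0.152/8.50×10^-4 = 3.298×10^6 Pa.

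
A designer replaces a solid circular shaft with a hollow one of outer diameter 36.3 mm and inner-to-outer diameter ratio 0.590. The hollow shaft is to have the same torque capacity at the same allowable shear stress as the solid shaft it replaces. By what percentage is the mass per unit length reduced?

Equal τ_max and T ⇒ the solid shaft needs d_s³ = d_o³(1−k⁴), so d_s = 36.3·(1−0.590⁴)^(1/3) = 34.77 mm.
Area ratio A_h/A_s = d_o²(1−k²)/d_s² = (1−k²)/(1−k⁴)^(2/3) = 0.7105.
Mass saving = 1 − 0.7105 = 28.9 %.

28.9 %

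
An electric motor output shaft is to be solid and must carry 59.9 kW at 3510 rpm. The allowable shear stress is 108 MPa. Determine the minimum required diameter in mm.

ω = 2π·3510/60 = 367.6 rad/s, so T = P/ω = 59.9×10³ / 367.6 = 163.0 N·m.
For a solid shaft τ_max = 16T/(πd³), so d = (16T/(π τ_allow))^(1/3) = (16·163.0/(π·1.08×10^8))^(1/3) = 0.01973 m.

19.7 mm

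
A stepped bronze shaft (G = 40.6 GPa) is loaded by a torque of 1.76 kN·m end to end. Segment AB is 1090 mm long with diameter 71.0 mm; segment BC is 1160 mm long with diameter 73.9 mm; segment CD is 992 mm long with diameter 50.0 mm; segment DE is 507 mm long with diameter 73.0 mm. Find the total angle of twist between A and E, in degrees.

J_AB = π(0.0710)⁴/32 = 2.49×10^-6 m⁴; J_BC = π(0.0739)⁴/32 = 2.93×10^-6 m⁴; J_CD = π(0.0500)⁴/32 = 6.14×10^-7 m⁴; J_DE = π(0.0730)⁴/32 = 2.79×10^-6 m⁴.
θ = (T/G)·Σ L_i/J_i = (1760/40.6×10⁹)·(1.09/2.49×10^-6 + 1.16/2.93×10^-6 + 0.992/6.14×10^-7 + 0.507/2.79×10^-6) = 0.1141 rad.

6.54°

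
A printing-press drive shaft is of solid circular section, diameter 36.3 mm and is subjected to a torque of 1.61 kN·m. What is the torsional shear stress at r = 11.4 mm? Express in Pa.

J = πd⁴/32 = π(0.0363)⁴/32 = 1.705×10^-7 m⁴.
Shear stress varies linearly with radius: τ = T·r/J = 1610 × 0.0114 / 1.705×10^-7 = 1.077×10^8 Pa.

1.08e8 Pa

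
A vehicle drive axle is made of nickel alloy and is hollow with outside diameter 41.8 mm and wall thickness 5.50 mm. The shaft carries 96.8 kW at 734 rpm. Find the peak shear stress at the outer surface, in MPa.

125 MPa

ω = 2π·734/60 = 76.86 rad/s, so T = P/ω = 96.8×10³ / 76.86 = 1259 N·m.
J = π(d_o⁴ − d_i⁴)/32 = π(0.0418⁴ − 0.0308⁴)/32 = 2.114×10^-7 m⁴.
τ_max = T·r/J = 1259 × 0.0209 / 2.114×10^-7 = 1.245×10^8 Pa.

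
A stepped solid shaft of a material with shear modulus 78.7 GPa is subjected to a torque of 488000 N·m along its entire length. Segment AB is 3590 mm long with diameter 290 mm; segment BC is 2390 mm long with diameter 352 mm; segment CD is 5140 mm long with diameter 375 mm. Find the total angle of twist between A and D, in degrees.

J_AB = π(0.290)⁴/32 = 6.94×10^-4 m⁴; J_BC = π(0.352)⁴/32 = 1.51×10^-3 m⁴; J_CD = π(0.375)⁴/32 = 1.94×10^-3 m⁴.
θ = (T/G)·Σ L_i/J_i = (488000/78.7×10⁹)·(3.59/6.94×10^-4 + 2.39/1.51×10^-3 + 5.14/1.94×10^-3) = 0.05831 rad.

3.34°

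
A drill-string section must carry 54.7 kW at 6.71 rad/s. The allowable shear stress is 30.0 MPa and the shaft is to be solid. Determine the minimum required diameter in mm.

ω = 6.71 rad/s, so T = P/ω = 54.7×10³ / 6.710 = 8152 N·m.
For a solid shaft τ_max = 16T/(πd³), so d = (16T/(π τ_allow))^(1/3) = (16·8152/(π·3.00×10^7))^(1/3) = 0.1114 m.

111 mm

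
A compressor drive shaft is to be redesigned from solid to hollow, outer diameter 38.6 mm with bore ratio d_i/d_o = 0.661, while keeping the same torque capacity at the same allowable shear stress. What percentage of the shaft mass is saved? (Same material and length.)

Equal τ_max and T ⇒ the solid shaft needs d_s³ = d_o³(1−k⁴), so d_s = 38.6·(1−0.661⁴)^(1/3) = 35.97 mm.
Area ratio A_h/A_s = d_o²(1−k²)/d_s² = (1−k²)/(1−k⁴)^(2/3) = 0.6485.
Mass saving = 1 − 0.6485 = 35.2 %.

35.2 %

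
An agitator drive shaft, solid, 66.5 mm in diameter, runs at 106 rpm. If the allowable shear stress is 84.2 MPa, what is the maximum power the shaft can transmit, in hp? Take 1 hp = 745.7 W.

72.4 hp

J = πd⁴/32 = π(0.0665)⁴/32 = 1.920×10^-6 m⁴.
T_max = τ_allow·J/r = 8.42×10^7 × 1.920×10^-6 / 0.0333 = 4862 N·m.
ω = 2π·106/60 = 11.10 rad/s, so P_max = T_max·ω = 5.397×10^4 W.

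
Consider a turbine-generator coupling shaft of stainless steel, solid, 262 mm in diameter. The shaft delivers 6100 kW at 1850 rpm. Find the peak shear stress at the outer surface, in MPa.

ω = 2π·1850/60 = 193.7 rad/s, so T = P/ω = 6100×10³ / 193.7 = 31490 N·m.
J = πd⁴/32 = π(0.262)⁴/32 = 4.626×10^-4 m⁴.
τ_max = T·r/J = 31490 × 0.131 / 4.626×10^-4 = 8.917×10^6 Pa.

8.92 MPa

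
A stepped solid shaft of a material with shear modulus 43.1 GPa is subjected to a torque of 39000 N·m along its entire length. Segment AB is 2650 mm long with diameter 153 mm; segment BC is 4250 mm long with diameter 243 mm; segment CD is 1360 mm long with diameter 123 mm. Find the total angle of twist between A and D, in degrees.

6.34°

J_AB = π(0.153)⁴/32 = 5.38×10^-5 m⁴; J_BC = π(0.243)⁴/32 = 3.42×10^-4 m⁴; J_CD = π(0.123)⁴/32 = 2.25×10^-5 m⁴.
θ = (T/G)·Σ L_i/J_i = (39000/43.1×10⁹)·(2.65/5.38×10^-5 + 4.25/3.42×10^-4 + 1.36/2.25×10^-5) = 0.1106 rad.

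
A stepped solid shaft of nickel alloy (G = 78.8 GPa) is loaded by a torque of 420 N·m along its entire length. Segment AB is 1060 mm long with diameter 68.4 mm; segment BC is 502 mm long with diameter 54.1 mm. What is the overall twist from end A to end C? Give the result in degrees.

0.333°

J_AB = π(0.0684)⁴/32 = 2.15×10^-6 m⁴; J_BC = π(0.0541)⁴/32 = 8.41×10^-7 m⁴.
θ = (T/G)·Σ L_i/J_i = (420.0/78.8×10⁹)·(1.06/2.15×10^-6 + 0.502/8.41×10^-7) = 5.811×10^-3 rad.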